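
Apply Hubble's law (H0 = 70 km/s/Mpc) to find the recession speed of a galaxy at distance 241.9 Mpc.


v = H0 * d = 70 * 241.9 = 16933.0

16933.0 km/s


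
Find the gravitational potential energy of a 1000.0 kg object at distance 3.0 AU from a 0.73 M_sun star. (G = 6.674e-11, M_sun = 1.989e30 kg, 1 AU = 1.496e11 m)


M = 0.73 * 1.989e30 kg = 1.45197e+30 kg; r = 3.0 AU * 1.496e11 m/AU = 4.488e+11 m. U = -GM*m/r = -(6.674e-11 * 1.45197e+30 * 1000.0) / 4.488e+11 = -2.159e+11

-2.159e+11 J


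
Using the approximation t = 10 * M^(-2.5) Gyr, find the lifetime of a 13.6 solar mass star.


t = 10 * M^(-2.5) = 10 * 13.6^(-2.5) = 0.0147

0.0147 Gyr


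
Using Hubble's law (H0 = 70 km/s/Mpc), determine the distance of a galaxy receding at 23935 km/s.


d = v / H0 = 23935 / 70 = 341.9286

341.9286 Mpc


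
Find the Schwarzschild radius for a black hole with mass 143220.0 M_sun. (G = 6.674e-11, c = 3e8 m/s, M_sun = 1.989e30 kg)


M = 143220.0 * 1.989e30 kg = 2.8486458e+35 kg. rs = 2GM/c^2 = 2 * 6.674e-11 * 2.8486458e+35 / (3e8)^2 = 4.225e+08

4.225e+08 m


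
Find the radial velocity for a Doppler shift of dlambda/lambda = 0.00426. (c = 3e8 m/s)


v = (dlambda/lambda) * c = 0.00426 * 3e8 = 1.278e+06

1.278e+06 m/s


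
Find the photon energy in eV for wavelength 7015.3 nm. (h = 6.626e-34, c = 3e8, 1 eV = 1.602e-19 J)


E = hc/lambda = 6.626e-34 * 3e8 / 7.015e-06 = 2.834e-20 J = 0.1769 eV

0.1769 eV


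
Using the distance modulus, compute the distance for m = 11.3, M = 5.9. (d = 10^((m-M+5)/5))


d = 10^((m - M + 5)/5) = 10^((11.3 - 5.9 + 5)/5) = 120.2264

120.2264 pc


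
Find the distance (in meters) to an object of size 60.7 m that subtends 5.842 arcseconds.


D = size / theta_rad, theta_rad = 5.842 * pi/(180*3600) = 2.832e-05, D = 2.143e+06

2.143e+06 m


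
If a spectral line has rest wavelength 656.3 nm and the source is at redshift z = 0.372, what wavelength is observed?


lam_obs = lam_emit * (1 + z) = 656.3 * (1 + 0.372) = 900.4436

900.4436 nm


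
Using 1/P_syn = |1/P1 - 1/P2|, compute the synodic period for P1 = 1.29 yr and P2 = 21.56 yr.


1/P_syn = |1/P1 - 1/P2| = |1/1.29 - 1/21.56| => P_syn = 1.3721

1.3721 years


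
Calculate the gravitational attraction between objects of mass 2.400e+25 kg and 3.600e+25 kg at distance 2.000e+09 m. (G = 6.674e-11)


F = G*m1*m2/r^2 = 6.674e-11 * 2.400e+25 * 3.600e+25 / (2.000e+09)^2 = 6.674e-11 * 8.640e+50 / 4.000e+18 = 1.442e+22

1.442e+22 N


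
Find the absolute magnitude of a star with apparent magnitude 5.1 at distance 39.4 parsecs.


M = m - 5*log10(d) + 5 = 5.1 - 5*log10(39.4) + 5 = 2.1225

2.1225


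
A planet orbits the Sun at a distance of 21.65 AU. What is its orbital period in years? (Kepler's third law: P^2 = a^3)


P = a^(3/2) = 21.65^1.5 = 100.7365

100.7365 years


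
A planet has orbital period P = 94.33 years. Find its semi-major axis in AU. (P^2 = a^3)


a = P^(2/3) = 94.33^(2/3) = 20.7221

20.7221 AU


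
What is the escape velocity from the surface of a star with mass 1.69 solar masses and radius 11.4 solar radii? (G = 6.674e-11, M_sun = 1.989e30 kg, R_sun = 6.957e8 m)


M = 1.69 * 1.989e30 kg = 3.36141e+30 kg; R = 11.4 * 6.957e8 m = 7.93098e+09 m. v_esc = sqrt(2GM/R) = sqrt(2 * 6.674e-11 * 3.36141e+30 / 7.93098e+09) = 237851.2376

237851.2376 m/s


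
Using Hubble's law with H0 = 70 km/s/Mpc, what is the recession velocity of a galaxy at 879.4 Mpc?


v = H0 * d = 70 * 879.4 = 61558.0

61558.0 km/s


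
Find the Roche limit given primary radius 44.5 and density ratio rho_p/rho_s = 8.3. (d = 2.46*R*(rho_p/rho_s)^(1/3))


d_Roche = 2.46 * 44.5 * 8.3^(1/3) = 221.6432

221.6432


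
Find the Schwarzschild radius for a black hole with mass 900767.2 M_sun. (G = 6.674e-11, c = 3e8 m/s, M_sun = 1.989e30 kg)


M = 900767.2 * 1.989e30 kg = 1.791625961e+36 kg. rs = 2GM/c^2 = 2 * 6.674e-11 * 1.791625961e+36 / (3e8)^2 = 2.657e+09

2.657e+09 m


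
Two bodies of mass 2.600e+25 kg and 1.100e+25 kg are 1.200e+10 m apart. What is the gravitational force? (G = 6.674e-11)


F = G*m1*m2/r^2 = 6.674e-11 * 2.600e+25 * 1.100e+25 / (1.200e+10)^2 = 6.674e-11 * 2.860e+50 / 1.440e+20 = 1.326e+20

1.326e+20 N


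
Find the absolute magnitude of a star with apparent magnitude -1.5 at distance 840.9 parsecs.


M = m - 5*log10(d) + 5 = -1.5 - 5*log10(840.9) + 5 = -11.1237

-11.1237


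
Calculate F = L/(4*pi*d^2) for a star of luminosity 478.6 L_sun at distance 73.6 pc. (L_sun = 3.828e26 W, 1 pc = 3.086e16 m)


F = L / (4*pi*d^2) = 1.832e+29 / (4*pi*(2.271e+18)^2) = 2.826e-09

2.826e-09 W/m^2


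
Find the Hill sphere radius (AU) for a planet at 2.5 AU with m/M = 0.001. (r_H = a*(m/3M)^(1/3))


r_H = a * (m/3M)^(1/3) = 2.5 * (0.001/3)^(1/3) = 0.1733

0.1733 AU


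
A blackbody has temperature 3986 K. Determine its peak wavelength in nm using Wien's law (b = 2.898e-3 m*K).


lam_max = b / T = 2.898e-3 / 3986 = 7.270e-07 m = 727.0447 nm

727.0447 nm


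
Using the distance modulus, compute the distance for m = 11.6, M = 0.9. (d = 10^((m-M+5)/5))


d = 10^((m - M + 5)/5) = 10^((11.6 - 0.9 + 5)/5) = 1380.3843

1380.3843 pc


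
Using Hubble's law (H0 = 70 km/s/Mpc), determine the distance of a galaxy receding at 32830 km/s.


d = v / H0 = 32830 / 70 = 469.0

469.0 Mpc


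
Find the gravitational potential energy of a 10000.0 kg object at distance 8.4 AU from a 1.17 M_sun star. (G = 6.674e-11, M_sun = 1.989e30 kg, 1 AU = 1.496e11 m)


M = 1.17 * 1.989e30 kg = 2.32713e+30 kg; r = 8.4 AU * 1.496e11 m/AU = 1.25664e+12 m. U = -GM*m/r = -(6.674e-11 * 2.32713e+30 * 10000.0) / 1.25664e+12 = -1.236e+12

-1.236e+12 J


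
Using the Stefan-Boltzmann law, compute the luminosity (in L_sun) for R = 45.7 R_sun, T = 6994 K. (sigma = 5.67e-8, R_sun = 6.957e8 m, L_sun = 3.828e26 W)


R = 45.7 * 6.957e8 m = 3.179349e+10 m. L = 4*pi*R^2*sigma*T^4 = 4*pi*(3.179349e+10)^2 * 5.67e-8 * 6994^4 = 1.723343465e+30 W. L/L_sun = 1.723343465e+30 / 3.828e26 = 4501.9422

4501.9422 L_sun


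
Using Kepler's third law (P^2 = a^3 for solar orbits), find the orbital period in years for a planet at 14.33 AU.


P = a^(3/2) = 14.33^1.5 = 54.2462

54.2462 years


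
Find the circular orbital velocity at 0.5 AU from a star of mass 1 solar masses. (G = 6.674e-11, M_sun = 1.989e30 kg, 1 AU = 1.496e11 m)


v = sqrt(GM/r) = sqrt(6.674e-11 * 1.989e+30 / 7.480e+10) = 42126.9186

42126.9186 m/s


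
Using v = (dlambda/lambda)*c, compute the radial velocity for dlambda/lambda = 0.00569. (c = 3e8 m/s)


v = (dlambda/lambda) * c = 0.00569 * 3e8 = 1.707e+06

1.707e+06 m/s


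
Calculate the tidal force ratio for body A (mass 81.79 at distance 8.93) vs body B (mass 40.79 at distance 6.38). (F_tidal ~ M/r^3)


Ratio = (M1/r1^3) / (M2/r2^3) = (81.79/8.93^3) / (40.79/6.38^3) = 0.7312

0.7312


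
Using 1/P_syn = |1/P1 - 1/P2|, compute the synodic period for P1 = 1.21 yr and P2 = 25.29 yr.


1/P_syn = |1/P1 - 1/P2| = |1/1.21 - 1/25.29| => P_syn = 1.2708

1.2708 years


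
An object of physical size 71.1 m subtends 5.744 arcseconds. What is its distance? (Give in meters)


D = size / theta_rad, theta_rad = 5.744 * pi/(180*3600) = 2.785e-05, D = 2.553e+06

2.553e+06 m


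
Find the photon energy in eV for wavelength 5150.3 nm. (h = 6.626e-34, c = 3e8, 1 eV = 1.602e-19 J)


E = hc/lambda = 6.626e-34 * 3e8 / 5.150e-06 = 3.860e-20 J = 0.2409 eV

0.2409 eV


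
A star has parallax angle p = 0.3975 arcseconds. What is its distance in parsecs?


d = 1/p = 1/0.3975 = 2.5157

2.5157 pc


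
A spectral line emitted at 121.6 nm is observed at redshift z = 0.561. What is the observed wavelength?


lam_obs = lam_emit * (1 + z) = 121.6 * (1 + 0.561) = 189.8176

189.8176 nm


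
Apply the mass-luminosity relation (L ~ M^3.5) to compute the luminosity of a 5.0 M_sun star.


L/L_sun = (M/M_sun)^3.5 = 5.0^3.5 = 279.5085

279.5085 L_sun


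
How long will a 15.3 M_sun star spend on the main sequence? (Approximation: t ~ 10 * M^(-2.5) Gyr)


t = 10 * M^(-2.5) = 10 * 15.3^(-2.5) = 0.0109

0.0109 Gyr


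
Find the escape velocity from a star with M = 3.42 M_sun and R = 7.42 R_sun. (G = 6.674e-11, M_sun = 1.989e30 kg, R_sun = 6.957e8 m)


M = 3.42 * 1.989e30 kg = 6.80238e+30 kg; R = 7.42 * 6.957e8 m = 5.162094e+09 m. v_esc = sqrt(2GM/R) = sqrt(2 * 6.674e-11 * 6.80238e+30 / 5.162094e+09) = 419397.2604

419397.2604 m/s


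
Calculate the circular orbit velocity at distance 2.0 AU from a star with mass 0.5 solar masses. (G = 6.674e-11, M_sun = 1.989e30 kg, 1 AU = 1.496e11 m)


v = sqrt(GM/r) = sqrt(6.674e-11 * 9.945e+29 / 2.992e+11) = 14894.1149

14894.1149 m/s


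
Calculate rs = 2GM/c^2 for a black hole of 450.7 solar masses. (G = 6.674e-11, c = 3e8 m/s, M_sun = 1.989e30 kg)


M = 450.7 * 1.989e30 kg = 8.964423e+32 kg. rs = 2GM/c^2 = 2 * 6.674e-11 * 8.964423e+32 / (3e8)^2 = 1.330e+06

1.330e+06 m


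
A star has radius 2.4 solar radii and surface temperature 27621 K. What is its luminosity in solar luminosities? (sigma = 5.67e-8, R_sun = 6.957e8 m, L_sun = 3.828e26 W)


R = 2.4 * 6.957e8 m = 1.66968e+09 m. L = 4*pi*R^2*sigma*T^4 = 4*pi*(1.66968e+09)^2 * 5.67e-8 * 27621^4 = 1.15615751e+30 W. L/L_sun = 1.15615751e+30 / 3.828e26 = 3020.2652

3020.2652 L_sun


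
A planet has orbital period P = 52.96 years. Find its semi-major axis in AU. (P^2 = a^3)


a = P^(2/3) = 52.96^(2/3) = 14.1026

14.1026 AU


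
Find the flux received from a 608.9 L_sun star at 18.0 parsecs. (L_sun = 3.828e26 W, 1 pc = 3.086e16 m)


F = L / (4*pi*d^2) = 2.331e+29 / (4*pi*(5.555e+17)^2) = 6.011e-08

6.011e-08 W/m^2


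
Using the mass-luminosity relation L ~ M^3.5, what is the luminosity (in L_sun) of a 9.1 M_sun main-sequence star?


L/L_sun = (M/M_sun)^3.5 = 9.1^3.5 = 2273.2378

2273.2378 L_sun


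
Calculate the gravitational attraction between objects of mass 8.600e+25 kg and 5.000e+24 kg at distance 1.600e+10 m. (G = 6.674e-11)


F = G*m1*m2/r^2 = 6.674e-11 * 8.600e+25 * 5.000e+24 / (1.600e+10)^2 = 6.674e-11 * 4.300e+50 / 2.560e+20 = 1.121e+20

1.121e+20 N


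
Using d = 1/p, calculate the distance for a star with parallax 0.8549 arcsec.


d = 1/p = 1/0.8549 = 1.1697

1.1697 pc


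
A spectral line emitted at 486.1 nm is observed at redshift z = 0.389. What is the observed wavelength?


lam_obs = lam_emit * (1 + z) = 486.1 * (1 + 0.389) = 675.1929

675.1929 nm


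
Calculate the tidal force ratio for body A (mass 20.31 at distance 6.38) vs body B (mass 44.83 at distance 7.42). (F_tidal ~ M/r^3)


Ratio = (M1/r1^3) / (M2/r2^3) = (20.31/6.38^3) / (44.83/7.42^3) = 0.7127

0.7127


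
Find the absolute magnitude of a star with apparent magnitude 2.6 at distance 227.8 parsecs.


M = m - 5*log10(d) + 5 = 2.6 - 5*log10(227.8) + 5 = -4.1878

-4.1878


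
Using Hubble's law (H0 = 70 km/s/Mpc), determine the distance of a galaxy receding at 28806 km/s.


d = v / H0 = 28806 / 70 = 411.5143

411.5143 Mpc


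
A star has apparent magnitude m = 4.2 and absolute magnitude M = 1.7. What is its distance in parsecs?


d = 10^((m - M + 5)/5) = 10^((4.2 - 1.7 + 5)/5) = 31.6228

31.6228 pc


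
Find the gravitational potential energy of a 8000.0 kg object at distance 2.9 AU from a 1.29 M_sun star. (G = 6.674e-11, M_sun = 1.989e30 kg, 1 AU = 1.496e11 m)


M = 1.29 * 1.989e30 kg = 2.56581e+30 kg; r = 2.9 AU * 1.496e11 m/AU = 4.3384e+11 m. U = -GM*m/r = -(6.674e-11 * 2.56581e+30 * 8000.0) / 4.3384e+11 = -3.158e+12

-3.158e+12 J


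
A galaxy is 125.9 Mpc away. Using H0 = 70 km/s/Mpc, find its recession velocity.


v = H0 * d = 70 * 125.9 = 8813.0

8813.0 km/s


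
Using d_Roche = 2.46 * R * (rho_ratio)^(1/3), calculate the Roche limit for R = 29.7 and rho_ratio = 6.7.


d_Roche = 2.46 * 29.7 * 6.7^(1/3) = 137.7367

137.7367


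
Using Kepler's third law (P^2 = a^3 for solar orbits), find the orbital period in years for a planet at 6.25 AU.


P = a^(3/2) = 6.25^1.5 = 15.625

15.625 years


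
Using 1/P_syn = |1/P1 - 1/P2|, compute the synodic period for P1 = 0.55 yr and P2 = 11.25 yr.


1/P_syn = |1/P1 - 1/P2| = |1/0.55 - 1/11.25| => P_syn = 0.5783

0.5783 years


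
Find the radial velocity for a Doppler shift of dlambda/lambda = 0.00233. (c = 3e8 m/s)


v = (dlambda/lambda) * c = 0.00233 * 3e8 = 699000.0

699000.0 m/s


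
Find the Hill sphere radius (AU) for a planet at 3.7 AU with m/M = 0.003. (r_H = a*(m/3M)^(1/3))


r_H = a * (m/3M)^(1/3) = 3.7 * (0.003/3)^(1/3) = 0.37

0.37 AU


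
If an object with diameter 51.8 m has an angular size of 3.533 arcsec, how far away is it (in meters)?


D = size / theta_rad, theta_rad = 3.533 * pi/(180*3600) = 1.713e-05, D = 3.024e+06

3.024e+06 m


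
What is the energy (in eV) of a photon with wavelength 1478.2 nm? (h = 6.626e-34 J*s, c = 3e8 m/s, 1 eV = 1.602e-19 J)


E = hc/lambda = 6.626e-34 * 3e8 / 1.478e-06 = 1.345e-19 J = 0.8394 eV

0.8394 eV


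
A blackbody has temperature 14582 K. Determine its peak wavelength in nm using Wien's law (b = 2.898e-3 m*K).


lam_max = b / T = 2.898e-3 / 14582 = 1.987e-07 m = 198.7382 nm

198.7382 nm


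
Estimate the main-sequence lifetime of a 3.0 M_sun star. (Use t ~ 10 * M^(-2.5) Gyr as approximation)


t = 10 * M^(-2.5) = 10 * 3.0^(-2.5) = 0.6415

0.6415 Gyr


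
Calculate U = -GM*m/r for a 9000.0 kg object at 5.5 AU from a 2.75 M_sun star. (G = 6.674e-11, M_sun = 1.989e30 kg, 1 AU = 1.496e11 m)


M = 2.75 * 1.989e30 kg = 5.46975e+30 kg; r = 5.5 AU * 1.496e11 m/AU = 8.228e+11 m. U = -GM*m/r = -(6.674e-11 * 5.46975e+30 * 9000.0) / 8.228e+11 = -3.993e+12

-3.993e+12 J


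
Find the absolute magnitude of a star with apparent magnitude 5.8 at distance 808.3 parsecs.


M = m - 5*log10(d) + 5 = 5.8 - 5*log10(808.3) + 5 = -3.7379

-3.7379


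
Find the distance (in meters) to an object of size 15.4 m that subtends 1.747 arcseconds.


D = size / theta_rad, theta_rad = 1.747 * pi/(180*3600) = 8.470e-06, D = 1.818e+06

1.818e+06 m


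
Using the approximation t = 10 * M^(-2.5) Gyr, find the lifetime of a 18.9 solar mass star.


t = 10 * M^(-2.5) = 10 * 18.9^(-2.5) = 0.0064

0.0064 Gyr


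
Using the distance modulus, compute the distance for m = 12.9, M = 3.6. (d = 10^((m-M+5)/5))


d = 10^((m - M + 5)/5) = 10^((12.9 - 3.6 + 5)/5) = 724.436

724.436 pc


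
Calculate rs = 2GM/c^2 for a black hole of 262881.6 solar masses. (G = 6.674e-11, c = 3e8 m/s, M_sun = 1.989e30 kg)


M = 262881.6 * 1.989e30 kg = 5.228715024e+35 kg. rs = 2GM/c^2 = 2 * 6.674e-11 * 5.228715024e+35 / (3e8)^2 = 7.755e+08

7.755e+08 m


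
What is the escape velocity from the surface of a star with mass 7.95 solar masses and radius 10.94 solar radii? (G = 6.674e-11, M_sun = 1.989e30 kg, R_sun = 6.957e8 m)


M = 7.95 * 1.989e30 kg = 1.581255e+31 kg; R = 10.94 * 6.957e8 m = 7.610958e+09 m. v_esc = sqrt(2GM/R) = sqrt(2 * 6.674e-11 * 1.581255e+31 / 7.610958e+09) = 526610.3521

526610.3521 m/s


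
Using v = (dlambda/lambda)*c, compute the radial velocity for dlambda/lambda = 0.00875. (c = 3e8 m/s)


v = (dlambda/lambda) * c = 0.00875 * 3e8 = 2.625e+06

2.625e+06 m/s


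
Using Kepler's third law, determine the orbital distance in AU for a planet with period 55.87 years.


a = P^(2/3) = 55.87^(2/3) = 14.6146

14.6146 AU


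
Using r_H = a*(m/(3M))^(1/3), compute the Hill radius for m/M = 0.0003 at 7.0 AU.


r_H = a * (m/3M)^(1/3) = 7.0 * (0.0003/3)^(1/3) = 0.3249

0.3249 AU


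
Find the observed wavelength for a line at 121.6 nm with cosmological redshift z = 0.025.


lam_obs = lam_emit * (1 + z) = 121.6 * (1 + 0.025) = 124.64

124.64 nm


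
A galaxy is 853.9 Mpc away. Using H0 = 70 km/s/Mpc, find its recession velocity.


v = H0 * d = 70 * 853.9 = 59773.0

59773.0 km/s


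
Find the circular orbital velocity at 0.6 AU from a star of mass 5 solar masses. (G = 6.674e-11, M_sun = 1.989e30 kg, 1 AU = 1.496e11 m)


v = sqrt(GM/r) = sqrt(6.674e-11 * 9.945e+30 / 8.976e+10) = 85991.2126

85991.2126 m/s


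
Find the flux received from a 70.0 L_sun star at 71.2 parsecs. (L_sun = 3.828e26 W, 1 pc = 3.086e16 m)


F = L / (4*pi*d^2) = 2.680e+28 / (4*pi*(2.197e+18)^2) = 4.417e-10

4.417e-10 W/m^2


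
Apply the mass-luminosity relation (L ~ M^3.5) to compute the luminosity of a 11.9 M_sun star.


L/L_sun = (M/M_sun)^3.5 = 11.9^3.5 = 5813.188

5813.188 L_sun


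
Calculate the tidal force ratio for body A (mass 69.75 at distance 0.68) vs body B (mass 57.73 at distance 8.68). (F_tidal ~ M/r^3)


Ratio = (M1/r1^3) / (M2/r2^3) = (69.75/0.68^3) / (57.73/8.68^3) = 2512.8993

2512.8993


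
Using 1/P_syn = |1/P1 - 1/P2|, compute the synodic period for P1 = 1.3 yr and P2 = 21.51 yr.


1/P_syn = |1/P1 - 1/P2| = |1/1.3 - 1/21.51| => P_syn = 1.3836

1.3836 years


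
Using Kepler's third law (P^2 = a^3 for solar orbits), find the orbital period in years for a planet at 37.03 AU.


P = a^(3/2) = 37.03^1.5 = 225.336

225.336 years


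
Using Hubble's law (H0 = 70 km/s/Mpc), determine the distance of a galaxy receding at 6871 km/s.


d = v / H0 = 6871 / 70 = 98.1571

98.1571 Mpc


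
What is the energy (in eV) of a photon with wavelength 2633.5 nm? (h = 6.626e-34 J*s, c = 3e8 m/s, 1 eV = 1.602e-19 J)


E = hc/lambda = 6.626e-34 * 3e8 / 2.634e-06 = 7.548e-20 J = 0.4712 eV

0.4712 eV


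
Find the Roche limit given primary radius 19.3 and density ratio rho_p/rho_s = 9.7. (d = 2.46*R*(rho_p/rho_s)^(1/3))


d_Roche = 2.46 * 19.3 * 9.7^(1/3) = 101.255

101.255


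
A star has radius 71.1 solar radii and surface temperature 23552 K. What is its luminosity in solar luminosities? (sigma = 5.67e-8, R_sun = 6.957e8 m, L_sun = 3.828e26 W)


R = 71.1 * 6.957e8 m = 4.946427e+10 m. L = 4*pi*R^2*sigma*T^4 = 4*pi*(4.946427e+10)^2 * 5.67e-8 * 23552^4 = 5.363981875e+32 W. L/L_sun = 5.363981875e+32 / 3.828e26 = 1.401e+06

1.401e+06 L_sun


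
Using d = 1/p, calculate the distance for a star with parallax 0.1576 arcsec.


d = 1/p = 1/0.1576 = 6.3452

6.3452 pc


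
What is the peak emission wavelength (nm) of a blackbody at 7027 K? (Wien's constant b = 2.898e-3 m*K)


lam_max = b / T = 2.898e-3 / 7027 = 4.124e-07 m = 412.4093 nm

412.4093 nm


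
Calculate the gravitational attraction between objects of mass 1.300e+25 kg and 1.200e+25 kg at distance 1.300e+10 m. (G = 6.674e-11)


F = G*m1*m2/r^2 = 6.674e-11 * 1.300e+25 * 1.200e+25 / (1.300e+10)^2 = 6.674e-11 * 1.560e+50 / 1.690e+20 = 6.161e+19

6.161e+19 N


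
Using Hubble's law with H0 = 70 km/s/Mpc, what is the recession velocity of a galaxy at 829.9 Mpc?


v = H0 * d = 70 * 829.9 = 58093.0

58093.0 km/s


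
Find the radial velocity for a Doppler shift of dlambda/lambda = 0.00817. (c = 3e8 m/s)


v = (dlambda/lambda) * c = 0.00817 * 3e8 = 2.451e+06

2.451e+06 m/s


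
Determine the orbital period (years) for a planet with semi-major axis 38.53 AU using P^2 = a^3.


P = a^(3/2) = 38.53^1.5 = 239.1655

239.1655 years


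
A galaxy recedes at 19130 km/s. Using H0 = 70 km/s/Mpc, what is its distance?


d = v / H0 = 19130 / 70 = 273.2857

273.2857 Mpc


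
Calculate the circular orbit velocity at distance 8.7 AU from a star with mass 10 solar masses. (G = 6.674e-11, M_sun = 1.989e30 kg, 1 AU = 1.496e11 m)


v = sqrt(GM/r) = sqrt(6.674e-11 * 1.989e+31 / 1.302e+12) = 31936.3346

31936.3346 m/s


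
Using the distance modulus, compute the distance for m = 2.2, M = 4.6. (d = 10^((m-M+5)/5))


d = 10^((m - M + 5)/5) = 10^((2.2 - 4.6 + 5)/5) = 3.3113

3.3113 pc


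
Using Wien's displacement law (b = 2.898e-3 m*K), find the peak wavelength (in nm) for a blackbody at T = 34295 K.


lam_max = b / T = 2.898e-3 / 34295 = 8.450e-08 m = 84.5021 nm

84.5021 nm


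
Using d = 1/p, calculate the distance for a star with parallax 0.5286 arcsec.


d = 1/p = 1/0.5286 = 1.8918

1.8918 pc


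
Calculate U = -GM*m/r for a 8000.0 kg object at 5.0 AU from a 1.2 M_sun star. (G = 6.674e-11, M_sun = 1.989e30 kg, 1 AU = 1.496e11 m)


M = 1.2 * 1.989e30 kg = 2.3868e+30 kg; r = 5.0 AU * 1.496e11 m/AU = 7.48e+11 m. U = -GM*m/r = -(6.674e-11 * 2.3868e+30 * 8000.0) / 7.48e+11 = -1.704e+12

-1.704e+12 J


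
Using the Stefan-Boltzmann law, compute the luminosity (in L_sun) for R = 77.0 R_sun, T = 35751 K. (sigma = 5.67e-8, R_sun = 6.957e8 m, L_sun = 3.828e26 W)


R = 77.0 * 6.957e8 m = 5.35689e+10 m. L = 4*pi*R^2*sigma*T^4 = 4*pi*(5.35689e+10)^2 * 5.67e-8 * 35751^4 = 3.340189883e+33 W. L/L_sun = 3.340189883e+33 / 3.828e26 = 8.726e+06

8.726e+06 L_sun


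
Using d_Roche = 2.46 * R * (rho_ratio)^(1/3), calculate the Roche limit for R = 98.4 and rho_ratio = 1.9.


d_Roche = 2.46 * 98.4 * 1.9^(1/3) = 299.8114

299.8114


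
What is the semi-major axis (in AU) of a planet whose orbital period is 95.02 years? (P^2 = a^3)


a = P^(2/3) = 95.02^(2/3) = 20.823

20.823 AU


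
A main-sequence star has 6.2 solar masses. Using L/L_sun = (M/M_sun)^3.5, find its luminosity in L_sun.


L/L_sun = (M/M_sun)^3.5 = 6.2^3.5 = 593.4319

593.4319 L_sun


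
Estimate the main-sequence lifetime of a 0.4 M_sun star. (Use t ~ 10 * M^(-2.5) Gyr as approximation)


t = 10 * M^(-2.5) = 10 * 0.4^(-2.5) = 98.8212

98.8212 Gyr


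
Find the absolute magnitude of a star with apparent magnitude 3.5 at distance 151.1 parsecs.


M = m - 5*log10(d) + 5 = 3.5 - 5*log10(151.1) + 5 = -2.3963

-2.3963


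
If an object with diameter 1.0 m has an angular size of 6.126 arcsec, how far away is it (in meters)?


D = size / theta_rad, theta_rad = 6.126 * pi/(180*3600) = 2.970e-05, D = 33670.3895

33670.3895 m


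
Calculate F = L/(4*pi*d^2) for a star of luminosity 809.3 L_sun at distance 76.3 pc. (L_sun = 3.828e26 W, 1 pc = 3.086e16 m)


F = L / (4*pi*d^2) = 3.098e+29 / (4*pi*(2.355e+18)^2) = 4.447e-09

4.447e-09 W/m^2


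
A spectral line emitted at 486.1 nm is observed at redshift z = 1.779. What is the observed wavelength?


lam_obs = lam_emit * (1 + z) = 486.1 * (1 + 1.779) = 1350.8719

1350.8719 nm


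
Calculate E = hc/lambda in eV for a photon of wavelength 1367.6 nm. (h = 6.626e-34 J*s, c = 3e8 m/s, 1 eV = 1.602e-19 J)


E = hc/lambda = 6.626e-34 * 3e8 / 1.368e-06 = 1.453e-19 J = 0.9073 eV

0.9073 eV


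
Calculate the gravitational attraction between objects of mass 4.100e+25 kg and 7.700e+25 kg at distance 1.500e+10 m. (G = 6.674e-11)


F = G*m1*m2/r^2 = 6.674e-11 * 4.100e+25 * 7.700e+25 / (1.500e+10)^2 = 6.674e-11 * 3.157e+51 / 2.250e+20 = 9.364e+20

9.364e+20 N


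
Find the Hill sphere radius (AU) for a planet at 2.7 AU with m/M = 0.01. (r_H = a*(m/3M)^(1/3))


r_H = a * (m/3M)^(1/3) = 2.7 * (0.01/3)^(1/3) = 0.4033

0.4033 AU


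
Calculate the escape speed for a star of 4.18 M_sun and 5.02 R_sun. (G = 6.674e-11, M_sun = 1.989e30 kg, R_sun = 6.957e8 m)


M = 4.18 * 1.989e30 kg = 8.31402e+30 kg; R = 5.02 * 6.957e8 m = 3.492414e+09 m. v_esc = sqrt(2GM/R) = sqrt(2 * 6.674e-11 * 8.31402e+30 / 3.492414e+09) = 563703.5517

563703.5517 m/s


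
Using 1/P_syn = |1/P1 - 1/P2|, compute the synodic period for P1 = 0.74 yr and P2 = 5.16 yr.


1/P_syn = |1/P1 - 1/P2| = |1/0.74 - 1/5.16| => P_syn = 0.8639

0.8639 years


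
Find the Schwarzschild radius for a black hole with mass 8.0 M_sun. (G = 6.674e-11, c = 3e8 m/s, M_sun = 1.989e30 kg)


M = 8.0 * 1.989e30 kg = 1.5912e+31 kg. rs = 2GM/c^2 = 2 * 6.674e-11 * 1.5912e+31 / (3e8)^2 = 23599.264

23599.264 m


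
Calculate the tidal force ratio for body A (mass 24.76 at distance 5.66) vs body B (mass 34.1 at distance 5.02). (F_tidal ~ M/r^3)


Ratio = (M1/r1^3) / (M2/r2^3) = (24.76/5.66^3) / (34.1/5.02^3) = 0.5066

0.5066


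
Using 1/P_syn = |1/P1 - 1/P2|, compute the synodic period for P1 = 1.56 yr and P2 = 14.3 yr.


1/P_syn = |1/P1 - 1/P2| = |1/1.56 - 1/14.3| => P_syn = 1.751

1.751 years


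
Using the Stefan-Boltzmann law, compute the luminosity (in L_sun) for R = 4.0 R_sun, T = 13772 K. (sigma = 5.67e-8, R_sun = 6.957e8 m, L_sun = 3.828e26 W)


R = 4.0 * 6.957e8 m = 2.7828e+09 m. L = 4*pi*R^2*sigma*T^4 = 4*pi*(2.7828e+09)^2 * 5.67e-8 * 13772^4 = 1.984928961e+29 W. L/L_sun = 1.984928961e+29 / 3.828e26 = 518.529

518.529 L_sun


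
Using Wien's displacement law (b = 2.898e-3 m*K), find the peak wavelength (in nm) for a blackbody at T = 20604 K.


lam_max = b / T = 2.898e-3 / 20604 = 1.407e-07 m = 140.6523 nm

140.6523 nm


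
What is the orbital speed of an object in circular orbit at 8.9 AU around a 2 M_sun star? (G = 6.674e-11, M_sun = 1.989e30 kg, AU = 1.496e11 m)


v = sqrt(GM/r) = sqrt(6.674e-11 * 3.978e+30 / 1.331e+12) = 14120.9752

14120.9752 m/s


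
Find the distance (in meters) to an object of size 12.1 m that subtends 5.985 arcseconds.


D = size / theta_rad, theta_rad = 5.985 * pi/(180*3600) = 2.902e-05, D = 417009.884

417009.884 m


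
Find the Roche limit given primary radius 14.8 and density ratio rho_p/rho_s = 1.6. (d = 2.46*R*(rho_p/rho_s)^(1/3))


d_Roche = 2.46 * 14.8 * 1.6^(1/3) = 42.5831

42.5831


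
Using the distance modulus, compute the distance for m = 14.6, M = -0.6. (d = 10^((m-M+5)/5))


d = 10^((m - M + 5)/5) = 10^((14.6 - -0.6 + 5)/5) = 10964.782

10964.782 pc


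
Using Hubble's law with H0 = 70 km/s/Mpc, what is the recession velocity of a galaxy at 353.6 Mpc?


v = H0 * d = 70 * 353.6 = 24752.0

24752.0 km/s


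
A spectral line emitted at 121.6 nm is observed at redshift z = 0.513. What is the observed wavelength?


lam_obs = lam_emit * (1 + z) = 121.6 * (1 + 0.513) = 183.9808

183.9808 nm


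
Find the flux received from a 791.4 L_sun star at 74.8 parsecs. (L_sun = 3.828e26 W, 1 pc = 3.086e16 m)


F = L / (4*pi*d^2) = 3.029e+29 / (4*pi*(2.308e+18)^2) = 4.524e-09

4.524e-09 W/m^2


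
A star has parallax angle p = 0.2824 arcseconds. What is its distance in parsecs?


d = 1/p = 1/0.2824 = 3.5411

3.5411 pc


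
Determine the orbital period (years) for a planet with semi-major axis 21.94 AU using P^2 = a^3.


P = a^(3/2) = 21.94^1.5 = 102.7673

102.7673 years


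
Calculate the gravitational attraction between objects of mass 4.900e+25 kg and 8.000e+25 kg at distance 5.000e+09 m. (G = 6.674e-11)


F = G*m1*m2/r^2 = 6.674e-11 * 4.900e+25 * 8.000e+25 / (5.000e+09)^2 = 6.674e-11 * 3.920e+51 / 2.500e+19 = 1.046e+22

1.046e+22 N


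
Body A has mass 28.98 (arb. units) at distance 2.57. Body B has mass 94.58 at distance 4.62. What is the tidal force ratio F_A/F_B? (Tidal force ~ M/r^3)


Ratio = (M1/r1^3) / (M2/r2^3) = (28.98/2.57^3) / (94.58/4.62^3) = 1.78

1.78


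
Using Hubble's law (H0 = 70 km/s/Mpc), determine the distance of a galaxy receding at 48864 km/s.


d = v / H0 = 48864 / 70 = 698.0571

698.0571 Mpc


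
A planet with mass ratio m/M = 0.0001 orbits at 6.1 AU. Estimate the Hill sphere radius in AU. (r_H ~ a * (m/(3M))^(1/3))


r_H = a * (m/3M)^(1/3) = 6.1 * (0.0001/3)^(1/3) = 0.1963

0.1963 AU


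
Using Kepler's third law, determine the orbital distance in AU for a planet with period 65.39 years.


a = P^(2/3) = 65.39^(2/3) = 16.2308

16.2308 AU


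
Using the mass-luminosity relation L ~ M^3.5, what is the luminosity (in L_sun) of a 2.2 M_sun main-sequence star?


L/L_sun = (M/M_sun)^3.5 = 2.2^3.5 = 15.7935

15.7935 L_sun


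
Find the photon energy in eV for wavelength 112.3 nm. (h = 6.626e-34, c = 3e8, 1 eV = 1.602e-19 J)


E = hc/lambda = 6.626e-34 * 3e8 / 1.123e-07 = 1.770e-18 J = 11.0492 eV

11.0492 eV


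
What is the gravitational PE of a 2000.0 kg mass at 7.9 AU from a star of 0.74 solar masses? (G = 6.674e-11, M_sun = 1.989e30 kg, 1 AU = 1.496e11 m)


M = 0.74 * 1.989e30 kg = 1.47186e+30 kg; r = 7.9 AU * 1.496e11 m/AU = 1.18184e+12 m. U = -GM*m/r = -(6.674e-11 * 1.47186e+30 * 2000.0) / 1.18184e+12 = -1.662e+11

-1.662e+11 J


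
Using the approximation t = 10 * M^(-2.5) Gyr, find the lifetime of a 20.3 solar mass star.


t = 10 * M^(-2.5) = 10 * 20.3^(-2.5) = 0.0054

0.0054 Gyr


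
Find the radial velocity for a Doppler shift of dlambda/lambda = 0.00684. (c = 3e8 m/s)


v = (dlambda/lambda) * c = 0.00684 * 3e8 = 2.052e+06

2.052e+06 m/s


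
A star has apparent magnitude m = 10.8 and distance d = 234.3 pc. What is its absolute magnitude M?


M = m - 5*log10(d) + 5 = 10.8 - 5*log10(234.3) + 5 = 3.9511

3.9511


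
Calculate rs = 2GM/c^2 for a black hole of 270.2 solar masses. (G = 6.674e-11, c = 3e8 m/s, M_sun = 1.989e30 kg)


M = 270.2 * 1.989e30 kg = 5.374278e+32 kg. rs = 2GM/c^2 = 2 * 6.674e-11 * 5.374278e+32 / (3e8)^2 = 797065.1416

797065.1416 m


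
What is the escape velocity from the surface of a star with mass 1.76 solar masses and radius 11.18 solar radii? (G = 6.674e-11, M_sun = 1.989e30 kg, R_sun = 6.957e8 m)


M = 1.76 * 1.989e30 kg = 3.50064e+30 kg; R = 11.18 * 6.957e8 m = 7.777926e+09 m. v_esc = sqrt(2GM/R) = sqrt(2 * 6.674e-11 * 3.50064e+30 / 7.777926e+09) = 245103.7303

245103.7303 m/s


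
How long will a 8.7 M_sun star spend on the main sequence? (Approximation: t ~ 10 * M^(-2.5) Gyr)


t = 10 * M^(-2.5) = 10 * 8.7^(-2.5) = 0.0448

0.0448 Gyr


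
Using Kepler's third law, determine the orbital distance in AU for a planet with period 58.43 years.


a = P^(2/3) = 58.43^(2/3) = 15.0577

15.0577 AU


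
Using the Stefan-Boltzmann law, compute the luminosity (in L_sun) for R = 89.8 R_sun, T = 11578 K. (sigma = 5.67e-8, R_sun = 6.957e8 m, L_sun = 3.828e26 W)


R = 89.8 * 6.957e8 m = 6.247386e+10 m. L = 4*pi*R^2*sigma*T^4 = 4*pi*(6.247386e+10)^2 * 5.67e-8 * 11578^4 = 4.997166086e+31 W. L/L_sun = 4.997166086e+31 / 3.828e26 = 130542.4787

130542.4787 L_sun


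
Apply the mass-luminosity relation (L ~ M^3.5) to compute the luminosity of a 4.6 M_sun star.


L/L_sun = (M/M_sun)^3.5 = 4.6^3.5 = 208.7625

208.7625 L_sun


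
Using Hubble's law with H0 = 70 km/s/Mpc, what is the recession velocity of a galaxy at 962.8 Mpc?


v = H0 * d = 70 * 962.8 = 67396.0

67396.0 km/s


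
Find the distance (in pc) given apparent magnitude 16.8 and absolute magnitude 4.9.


d = 10^((m - M + 5)/5) = 10^((16.8 - 4.9 + 5)/5) = 2398.8329

2398.8329 pc


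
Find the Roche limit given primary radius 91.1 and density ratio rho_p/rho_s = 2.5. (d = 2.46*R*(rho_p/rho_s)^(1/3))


d_Roche = 2.46 * 91.1 * 2.5^(1/3) = 304.1586

304.1586


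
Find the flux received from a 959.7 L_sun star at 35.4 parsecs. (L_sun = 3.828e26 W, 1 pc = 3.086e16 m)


F = L / (4*pi*d^2) = 3.674e+29 / (4*pi*(1.092e+18)^2) = 2.450e-08

2.450e-08 W/m^2


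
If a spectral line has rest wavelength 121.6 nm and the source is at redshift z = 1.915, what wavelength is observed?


lam_obs = lam_emit * (1 + z) = 121.6 * (1 + 1.915) = 354.464

354.464 nm


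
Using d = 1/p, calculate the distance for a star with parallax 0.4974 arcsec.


d = 1/p = 1/0.4974 = 2.0105

2.0105 pc


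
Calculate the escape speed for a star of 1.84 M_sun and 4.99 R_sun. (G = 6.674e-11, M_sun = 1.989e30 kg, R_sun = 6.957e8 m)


M = 1.84 * 1.989e30 kg = 3.65976e+30 kg; R = 4.99 * 6.957e8 m = 3.471543e+09 m. v_esc = sqrt(2GM/R) = sqrt(2 * 6.674e-11 * 3.65976e+30 / 3.471543e+09) = 375122.5116

375122.5116 m/s


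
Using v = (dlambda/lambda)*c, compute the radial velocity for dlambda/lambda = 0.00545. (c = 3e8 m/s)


v = (dlambda/lambda) * c = 0.00545 * 3e8 = 1.635e+06

1.635e+06 m/s


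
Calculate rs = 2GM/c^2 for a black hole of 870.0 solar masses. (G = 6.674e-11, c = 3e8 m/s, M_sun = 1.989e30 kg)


M = 870.0 * 1.989e30 kg = 1.73043e+33 kg. rs = 2GM/c^2 = 2 * 6.674e-11 * 1.73043e+33 / (3e8)^2 = 2.566e+06

2.566e+06 m


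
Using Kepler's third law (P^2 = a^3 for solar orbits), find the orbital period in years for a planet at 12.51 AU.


P = a^(3/2) = 12.51^1.5 = 44.2472

44.2472 years


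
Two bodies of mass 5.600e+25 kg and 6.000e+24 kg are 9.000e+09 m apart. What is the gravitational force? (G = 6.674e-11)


F = G*m1*m2/r^2 = 6.674e-11 * 5.600e+25 * 6.000e+24 / (9.000e+09)^2 = 6.674e-11 * 3.360e+50 / 8.100e+19 = 2.768e+20

2.768e+20 N


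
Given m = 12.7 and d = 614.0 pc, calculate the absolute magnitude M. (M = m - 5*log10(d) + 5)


M = m - 5*log10(d) + 5 = 12.7 - 5*log10(614.0) + 5 = 3.7592

3.7592


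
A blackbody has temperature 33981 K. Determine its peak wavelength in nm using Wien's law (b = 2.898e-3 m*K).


lam_max = b / T = 2.898e-3 / 33981 = 8.528e-08 m = 85.283 nm

85.283 nm


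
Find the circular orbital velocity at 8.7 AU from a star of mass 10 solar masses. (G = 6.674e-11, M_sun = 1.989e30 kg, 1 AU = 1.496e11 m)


v = sqrt(GM/r) = sqrt(6.674e-11 * 1.989e+31 / 1.302e+12) = 31936.3346

31936.3346 m/s


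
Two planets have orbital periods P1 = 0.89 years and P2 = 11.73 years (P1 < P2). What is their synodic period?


1/P_syn = |1/P1 - 1/P2| = |1/0.89 - 1/11.73| => P_syn = 0.9631

0.9631 years


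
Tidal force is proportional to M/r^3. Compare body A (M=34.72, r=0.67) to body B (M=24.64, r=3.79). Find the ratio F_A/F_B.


Ratio = (M1/r1^3) / (M2/r2^3) = (34.72/0.67^3) / (24.64/3.79^3) = 255.0541

255.0541


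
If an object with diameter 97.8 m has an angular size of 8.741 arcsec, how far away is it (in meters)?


D = size / theta_rad, theta_rad = 8.741 * pi/(180*3600) = 4.238e-05, D = 2.308e+06

2.308e+06 m


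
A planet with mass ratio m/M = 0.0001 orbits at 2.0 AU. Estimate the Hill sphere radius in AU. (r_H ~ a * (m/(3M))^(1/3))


r_H = a * (m/3M)^(1/3) = 2.0 * (0.0001/3)^(1/3) = 0.0644

0.0644 AU


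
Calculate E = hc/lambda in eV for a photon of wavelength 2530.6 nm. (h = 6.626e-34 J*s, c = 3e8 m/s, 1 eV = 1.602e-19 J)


E = hc/lambda = 6.626e-34 * 3e8 / 2.531e-06 = 7.855e-20 J = 0.4903 eV

0.4903 eV


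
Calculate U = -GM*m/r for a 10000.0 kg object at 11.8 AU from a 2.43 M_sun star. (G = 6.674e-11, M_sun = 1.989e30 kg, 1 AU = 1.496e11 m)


M = 2.43 * 1.989e30 kg = 4.83327e+30 kg; r = 11.8 AU * 1.496e11 m/AU = 1.76528e+12 m. U = -GM*m/r = -(6.674e-11 * 4.83327e+30 * 10000.0) / 1.76528e+12 = -1.827e+12

-1.827e+12 J


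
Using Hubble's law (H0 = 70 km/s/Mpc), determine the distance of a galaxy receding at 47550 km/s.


d = v / H0 = 47550 / 70 = 679.2857

679.2857 Mpc


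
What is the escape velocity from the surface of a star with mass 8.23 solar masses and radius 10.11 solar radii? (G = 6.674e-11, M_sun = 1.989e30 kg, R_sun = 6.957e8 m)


M = 8.23 * 1.989e30 kg = 1.636947e+31 kg; R = 10.11 * 6.957e8 m = 7.033527e+09 m. v_esc = sqrt(2GM/R) = sqrt(2 * 6.674e-11 * 1.636947e+31 / 7.033527e+09) = 557363.8901

557363.8901 m/s


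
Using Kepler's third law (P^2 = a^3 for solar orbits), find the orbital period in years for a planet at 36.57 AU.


P = a^(3/2) = 36.57^1.5 = 221.1503

221.1503 years


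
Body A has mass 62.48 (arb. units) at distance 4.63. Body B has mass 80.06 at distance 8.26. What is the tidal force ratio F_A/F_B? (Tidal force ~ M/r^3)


Ratio = (M1/r1^3) / (M2/r2^3) = (62.48/4.63^3) / (80.06/8.26^3) = 4.4312

4.4312


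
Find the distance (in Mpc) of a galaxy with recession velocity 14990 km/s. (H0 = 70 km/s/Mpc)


d = v / H0 = 14990 / 70 = 214.1429

214.1429 Mpc


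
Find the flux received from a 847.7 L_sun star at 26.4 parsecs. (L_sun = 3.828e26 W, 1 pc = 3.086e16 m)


F = L / (4*pi*d^2) = 3.245e+29 / (4*pi*(8.147e+17)^2) = 3.890e-08

3.890e-08 W/m^2


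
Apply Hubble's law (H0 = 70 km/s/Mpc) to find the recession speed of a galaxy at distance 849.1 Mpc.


v = H0 * d = 70 * 849.1 = 59437.0

59437.0 km/s


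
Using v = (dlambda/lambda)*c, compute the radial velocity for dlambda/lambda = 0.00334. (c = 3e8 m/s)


v = (dlambda/lambda) * c = 0.00334 * 3e8 = 1.002e+06

1.002e+06 m/s


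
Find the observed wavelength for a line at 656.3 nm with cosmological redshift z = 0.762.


lam_obs = lam_emit * (1 + z) = 656.3 * (1 + 0.762) = 1156.4006

1156.4006 nm


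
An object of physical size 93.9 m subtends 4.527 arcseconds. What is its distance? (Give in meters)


D = size / theta_rad, theta_rad = 4.527 * pi/(180*3600) = 2.195e-05, D = 4.278e+06

4.278e+06 m


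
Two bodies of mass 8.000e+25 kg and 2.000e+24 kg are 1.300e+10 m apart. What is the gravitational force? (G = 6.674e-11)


F = G*m1*m2/r^2 = 6.674e-11 * 8.000e+25 * 2.000e+24 / (1.300e+10)^2 = 6.674e-11 * 1.600e+50 / 1.690e+20 = 6.319e+19

6.319e+19 N


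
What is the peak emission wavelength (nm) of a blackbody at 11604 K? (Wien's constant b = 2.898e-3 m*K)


lam_max = b / T = 2.898e-3 / 11604 = 2.497e-07 m = 249.7415 nm

249.7415 nm


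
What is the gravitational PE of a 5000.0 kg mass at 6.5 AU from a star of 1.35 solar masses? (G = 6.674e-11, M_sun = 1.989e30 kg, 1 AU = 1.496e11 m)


M = 1.35 * 1.989e30 kg = 2.68515e+30 kg; r = 6.5 AU * 1.496e11 m/AU = 9.724e+11 m. U = -GM*m/r = -(6.674e-11 * 2.68515e+30 * 5000.0) / 9.724e+11 = -9.215e+11

-9.215e+11 J


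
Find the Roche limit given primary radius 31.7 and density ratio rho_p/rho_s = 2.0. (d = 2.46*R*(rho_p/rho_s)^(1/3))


d_Roche = 2.46 * 31.7 * 2.0^(1/3) = 98.2512

98.2512


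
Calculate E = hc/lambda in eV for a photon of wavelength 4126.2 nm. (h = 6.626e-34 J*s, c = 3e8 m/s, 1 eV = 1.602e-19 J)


E = hc/lambda = 6.626e-34 * 3e8 / 4.126e-06 = 4.818e-20 J = 0.3007 eV

0.3007 eV


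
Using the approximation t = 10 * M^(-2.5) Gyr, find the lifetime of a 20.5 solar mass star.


t = 10 * M^(-2.5) = 10 * 20.5^(-2.5) = 0.0053

0.0053 Gyr


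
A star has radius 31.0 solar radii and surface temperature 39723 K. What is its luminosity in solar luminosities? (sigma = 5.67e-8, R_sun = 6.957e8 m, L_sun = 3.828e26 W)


R = 31.0 * 6.957e8 m = 2.15667e+10 m. L = 4*pi*R^2*sigma*T^4 = 4*pi*(2.15667e+10)^2 * 5.67e-8 * 39723^4 = 8.251415915e+32 W. L/L_sun = 8.251415915e+32 / 3.828e26 = 2.156e+06

2.156e+06 L_sun


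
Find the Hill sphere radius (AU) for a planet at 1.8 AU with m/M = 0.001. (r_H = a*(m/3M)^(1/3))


r_H = a * (m/3M)^(1/3) = 1.8 * (0.001/3)^(1/3) = 0.1248

0.1248 AU


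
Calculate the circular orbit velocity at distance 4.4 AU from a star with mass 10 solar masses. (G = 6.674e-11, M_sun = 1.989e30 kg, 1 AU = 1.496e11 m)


v = sqrt(GM/r) = sqrt(6.674e-11 * 1.989e+31 / 6.582e+11) = 44907.4461

44907.4461 m/s


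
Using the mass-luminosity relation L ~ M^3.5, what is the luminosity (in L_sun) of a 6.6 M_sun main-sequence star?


L/L_sun = (M/M_sun)^3.5 = 6.6^3.5 = 738.5906

738.5906 L_sun


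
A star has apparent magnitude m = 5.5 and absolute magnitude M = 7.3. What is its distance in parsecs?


d = 10^((m - M + 5)/5) = 10^((5.5 - 7.3 + 5)/5) = 4.3652

4.3652 pc


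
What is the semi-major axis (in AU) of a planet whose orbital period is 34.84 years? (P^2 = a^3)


a = P^(2/3) = 34.84^(2/3) = 10.6672

10.6672 AU


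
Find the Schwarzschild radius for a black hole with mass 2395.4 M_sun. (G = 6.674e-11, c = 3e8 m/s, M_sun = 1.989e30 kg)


M = 2395.4 * 1.989e30 kg = 4.7644506e+33 kg. rs = 2GM/c^2 = 2 * 6.674e-11 * 4.7644506e+33 / (3e8)^2 = 7.066e+06

7.066e+06 m


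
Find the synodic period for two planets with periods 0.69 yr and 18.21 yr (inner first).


1/P_syn = |1/P1 - 1/P2| = |1/0.69 - 1/18.21| => P_syn = 0.7172

0.7172 years


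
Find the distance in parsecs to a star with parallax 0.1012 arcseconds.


d = 1/p = 1/0.1012 = 9.8814

9.8814 pc


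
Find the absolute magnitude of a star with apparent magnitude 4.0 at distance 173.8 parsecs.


M = m - 5*log10(d) + 5 = 4.0 - 5*log10(173.8) + 5 = -2.2002

-2.2002


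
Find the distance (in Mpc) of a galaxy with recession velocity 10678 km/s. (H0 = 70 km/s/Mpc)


d = v / H0 = 10678 / 70 = 152.5429

152.5429 Mpc
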